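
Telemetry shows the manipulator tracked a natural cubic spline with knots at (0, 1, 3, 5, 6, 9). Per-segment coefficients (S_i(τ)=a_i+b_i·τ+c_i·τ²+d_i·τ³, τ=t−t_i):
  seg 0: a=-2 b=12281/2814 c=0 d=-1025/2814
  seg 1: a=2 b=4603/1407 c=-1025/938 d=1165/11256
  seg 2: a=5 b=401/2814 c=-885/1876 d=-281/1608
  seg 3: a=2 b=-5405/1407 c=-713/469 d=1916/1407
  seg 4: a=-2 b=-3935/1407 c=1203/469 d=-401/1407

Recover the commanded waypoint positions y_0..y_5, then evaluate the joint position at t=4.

y_0=-2 y_1=2 y_2=5 y_3=2 y_4=-2 y_5=5
S(4) = 16869/3752

y_0 = S_0(0) = a_0 = -2
y_1 = S_1(0) = a_1 = 2
y_2 = S_2(0) = a_2 = 5
y_3 = S_3(0) = a_3 = 2
y_4 = S_4(0) = a_4 = -2
y_5 = S_4(3) = 5
t_q=4 is in segment 2 (τ=1); S_2(τ)=16869/3752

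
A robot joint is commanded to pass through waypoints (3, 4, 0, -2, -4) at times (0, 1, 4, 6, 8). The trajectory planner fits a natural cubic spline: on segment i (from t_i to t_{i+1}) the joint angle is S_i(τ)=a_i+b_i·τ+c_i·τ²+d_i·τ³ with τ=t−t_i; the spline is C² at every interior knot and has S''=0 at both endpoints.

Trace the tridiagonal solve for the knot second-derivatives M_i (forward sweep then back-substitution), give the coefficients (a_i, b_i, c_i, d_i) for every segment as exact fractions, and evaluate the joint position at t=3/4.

Δ: Δ0=1, Δ1=-4/3, Δ2=-1, Δ3=-1
row 1: diag=8, rhs=-14; c'=3/8, d'=-7/4
row 2: denom=10−3·3/8=71/8; d'=(2−3·-7/4)/(71/8)=58/71
row 3: denom=8−2·16/71=536/71; d'=(0−2·58/71)/(536/71)=-29/134
back: M3=-29/134
back: M2=58/71−16/71·-29/134=58/67
back: M1=-7/4−3/8·58/67=-139/67
M: M0=0, M1=-139/67, M2=58/67, M3=-29/134, M4=0
seg 0: a=3, c=M0/2=0, d=(M1−M0)/(6·1)=-139/402, b=Δ0−h0·(2M0+M1)/6=541/402
seg 1: a=4, c=M1/2=-139/134, d=(M2−M1)/(6·3)=197/1206, b=Δ1−h1·(2M1+M2)/6=62/201
seg 2: a=0, c=M2/2=29/67, d=(M3−M2)/(6·2)=-145/1608, b=Δ2−h2·(2M2+M3)/6=-605/402
seg 3: a=-2, c=M3/2=-29/268, d=(M4−M3)/(6·2)=29/1608, b=Δ3−h3·(2M3+M4)/6=-172/201
t_q=3/4 → seg 0, τ=3/4; S=3+541/402·τ+0·τ²+-139/402·τ³=33133/8576

  seg 0: a=3 b=541/402 c=0 d=-139/402
  seg 1: a=4 b=62/201 c=-139/134 d=197/1206
  seg 2: a=0 b=-605/402 c=29/67 d=-145/1608
  seg 3: a=-2 b=-172/201 c=-29/268 d=29/1608
S(3/4) = 33133/8576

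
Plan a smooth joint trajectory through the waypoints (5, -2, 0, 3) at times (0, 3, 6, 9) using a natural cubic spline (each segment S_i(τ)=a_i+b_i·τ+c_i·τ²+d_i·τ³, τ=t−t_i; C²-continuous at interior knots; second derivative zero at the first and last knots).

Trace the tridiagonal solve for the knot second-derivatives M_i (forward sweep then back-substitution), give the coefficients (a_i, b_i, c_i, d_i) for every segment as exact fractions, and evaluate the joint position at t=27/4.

  seg 0: a=5 b=-28/9 c=0 d=7/81
  seg 1: a=-2 b=-7/9 c=7/9 d=-8/81
  seg 2: a=0 b=11/9 c=-1/9 d=1/81
S(27/4) = 55/64

Δ: Δ0=-7/3, Δ1=2/3, Δ2=1
row 1: diag=12, rhs=18; c'=1/4, d'=3/2
row 2: denom=12−3·1/4=45/4; d'=(2−3·3/2)/(45/4)=-2/9
back: M2=-2/9
back: M1=3/2−1/4·-2/9=14/9
M: M0=0, M1=14/9, M2=-2/9, M3=0
seg 0: a=5, c=M0/2=0, d=(M1−M0)/(6·3)=7/81, b=Δ0−h0·(2M0+M1)/6=-28/9
seg 1: a=-2, c=M1/2=7/9, d=(M2−M1)/(6·3)=-8/81, b=Δ1−h1·(2M1+M2)/6=-7/9
seg 2: a=0, c=M2/2=-1/9, d=(M3−M2)/(6·3)=1/81, b=Δ2−h2·(2M2+M3)/6=11/9
t_q=27/4 → seg 2, τ=3/4; S=0+11/9·τ+-1/9·τ²+1/81·τ³=55/64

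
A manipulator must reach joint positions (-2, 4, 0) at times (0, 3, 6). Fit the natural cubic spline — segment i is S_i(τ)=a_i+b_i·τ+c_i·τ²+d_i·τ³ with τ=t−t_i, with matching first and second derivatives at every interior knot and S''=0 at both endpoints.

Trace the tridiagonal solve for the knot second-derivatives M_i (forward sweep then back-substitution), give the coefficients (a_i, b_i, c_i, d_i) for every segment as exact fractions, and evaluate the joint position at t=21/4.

  seg 0: a=-2 b=17/6 c=0 d=-5/54
  seg 1: a=4 b=1/3 c=-5/6 d=5/54
S(21/4) = 203/128

Δ: Δ0=2, Δ1=-4/3
row 1: diag=12, rhs=-20; c'=1/4, d'=-5/3
back: M1=-5/3
M: M0=0, M1=-5/3, M2=0
seg 0: a=-2, c=M0/2=0, d=(M1−M0)/(6·3)=-5/54, b=Δ0−h0·(2M0+M1)/6=17/6
seg 1: a=4, c=M1/2=-5/6, d=(M2−M1)/(6·3)=5/54, b=Δ1−h1·(2M1+M2)/6=1/3
t_q=21/4 → seg 1, τ=9/4; S=4+1/3·τ+-5/6·τ²+5/54·τ³=203/128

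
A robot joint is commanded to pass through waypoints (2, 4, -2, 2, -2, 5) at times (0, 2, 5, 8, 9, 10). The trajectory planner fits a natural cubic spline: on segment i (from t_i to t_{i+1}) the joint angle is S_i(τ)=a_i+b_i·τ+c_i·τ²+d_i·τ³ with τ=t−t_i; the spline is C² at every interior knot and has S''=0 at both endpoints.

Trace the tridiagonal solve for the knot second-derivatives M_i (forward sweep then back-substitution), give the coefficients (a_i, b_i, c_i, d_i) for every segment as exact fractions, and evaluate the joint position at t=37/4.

  seg 0: a=2 b=6299/3081 c=0 d=-1609/6162
  seg 1: a=4 b=-3355/3081 c=-1609/1027 d=898/2133
  seg 2: a=-2 b=2705/3081 c=6847/3081 d=-19138/27729
  seg 3: a=2 b=-13627/3081 c=-4097/1027 d=13594/3081
  seg 4: a=-2 b=2573/3081 c=9497/1027 d=-9497/3081
S(37/4) = -82911/65728

Δ: Δ0=1, Δ1=-2, Δ2=4/3, Δ3=-4, Δ4=7
row 1: diag=10, rhs=-18; c'=3/10, d'=-9/5
row 2: denom=12−3·3/10=111/10; d'=(20−3·-9/5)/(111/10)=254/111
row 3: denom=8−3·10/37=266/37; d'=(-32−3·254/111)/(266/37)=-719/133
row 4: denom=4−1·37/266=1027/266; d'=(66−1·-719/133)/(1027/266)=18994/1027
back: M4=18994/1027
back: M3=-719/133−37/266·18994/1027=-8194/1027
back: M2=254/111−10/37·-8194/1027=13694/3081
back: M1=-9/5−3/10·13694/3081=-3218/1027
M: M0=0, M1=-3218/1027, M2=13694/3081, M3=-8194/1027, M4=18994/1027, M5=0
seg 0: a=2, c=M0/2=0, d=(M1−M0)/(6·2)=-1609/6162, b=Δ0−h0·(2M0+M1)/6=6299/3081
seg 1: a=4, c=M1/2=-1609/1027, d=(M2−M1)/(6·3)=898/2133, b=Δ1−h1·(2M1+M2)/6=-3355/3081
seg 2: a=-2, c=M2/2=6847/3081, d=(M3−M2)/(6·3)=-19138/27729, b=Δ2−h2·(2M2+M3)/6=2705/3081
seg 3: a=2, c=M3/2=-4097/1027, d=(M4−M3)/(6·1)=13594/3081, b=Δ3−h3·(2M3+M4)/6=-13627/3081
seg 4: a=-2, c=M4/2=9497/1027, d=(M5−M4)/(6·1)=-9497/3081, b=Δ4−h4·(2M4+M5)/6=2573/3081
t_q=37/4 → seg 4, τ=1/4; S=-2+2573/3081·τ+9497/1027·τ²+-9497/3081·τ³=-82911/65728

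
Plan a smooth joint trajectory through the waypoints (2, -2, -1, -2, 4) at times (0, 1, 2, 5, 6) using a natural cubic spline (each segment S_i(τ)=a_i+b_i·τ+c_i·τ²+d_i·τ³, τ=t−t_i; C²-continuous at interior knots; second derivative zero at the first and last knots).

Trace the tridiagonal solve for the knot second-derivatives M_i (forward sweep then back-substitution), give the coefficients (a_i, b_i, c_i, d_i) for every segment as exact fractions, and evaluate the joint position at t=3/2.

  seg 0: a=2 b=-1729/318 c=0 d=457/318
  seg 1: a=-2 b=-179/159 c=457/106 d=-695/318
  seg 2: a=-1 b=299/318 c=-119/53 d=193/318
  seg 3: a=-2 b=613/159 c=341/106 d=-341/318
S(3/2) = -1491/848

Δ: Δ0=-4, Δ1=1, Δ2=-1/3, Δ3=6
row 1: diag=4, rhs=30; c'=1/4, d'=15/2
row 2: denom=8−1·1/4=31/4; d'=(-8−1·15/2)/(31/4)=-2
row 3: denom=8−3·12/31=212/31; d'=(38−3·-2)/(212/31)=341/53
back: M3=341/53
back: M2=-2−12/31·341/53=-238/53
back: M1=15/2−1/4·-238/53=457/53
M: M0=0, M1=457/53, M2=-238/53, M3=341/53, M4=0
seg 0: a=2, c=M0/2=0, d=(M1−M0)/(6·1)=457/318, b=Δ0−h0·(2M0+M1)/6=-1729/318
seg 1: a=-2, c=M1/2=457/106, d=(M2−M1)/(6·1)=-695/318, b=Δ1−h1·(2M1+M2)/6=-179/159
seg 2: a=-1, c=M2/2=-119/53, d=(M3−M2)/(6·3)=193/318, b=Δ2−h2·(2M2+M3)/6=299/318
seg 3: a=-2, c=M3/2=341/106, d=(M4−M3)/(6·1)=-341/318, b=Δ3−h3·(2M3+M4)/6=613/159
t_q=3/2 → seg 1, τ=1/2; S=-2+-179/159·τ+457/106·τ²+-695/318·τ³=-1491/848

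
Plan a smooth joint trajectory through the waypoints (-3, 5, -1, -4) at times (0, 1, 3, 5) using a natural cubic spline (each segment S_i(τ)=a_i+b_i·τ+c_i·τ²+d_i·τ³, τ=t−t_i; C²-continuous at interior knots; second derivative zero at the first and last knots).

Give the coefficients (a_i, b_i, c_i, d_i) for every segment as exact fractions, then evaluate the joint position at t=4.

  seg 0: a=-3 b=443/44 c=0 d=-91/44
  seg 1: a=5 b=85/22 c=-273/44 d=61/44
  seg 2: a=-1 b=-95/22 c=93/44 d=-31/88
S(4) = -313/88

Δ: Δ0=8, Δ1=-3, Δ2=-3/2
row 1: diag=6, rhs=-66; c'=1/3, d'=-11
row 2: denom=8−2·1/3=22/3; d'=(9−2·-11)/(22/3)=93/22
back: M2=93/22
back: M1=-11−1/3·93/22=-273/22
M: M0=0, M1=-273/22, M2=93/22, M3=0
seg 0: a=-3, c=M0/2=0, d=(M1−M0)/(6·1)=-91/44, b=Δ0−h0·(2M0+M1)/6=443/44
seg 1: a=5, c=M1/2=-273/44, d=(M2−M1)/(6·2)=61/44, b=Δ1−h1·(2M1+M2)/6=85/22
seg 2: a=-1, c=M2/2=93/44, d=(M3−M2)/(6·2)=-31/88, b=Δ2−h2·(2M2+M3)/6=-95/22
t_q=4 → seg 2, τ=1; S=-1+-95/22·τ+93/44·τ²+-31/88·τ³=-313/88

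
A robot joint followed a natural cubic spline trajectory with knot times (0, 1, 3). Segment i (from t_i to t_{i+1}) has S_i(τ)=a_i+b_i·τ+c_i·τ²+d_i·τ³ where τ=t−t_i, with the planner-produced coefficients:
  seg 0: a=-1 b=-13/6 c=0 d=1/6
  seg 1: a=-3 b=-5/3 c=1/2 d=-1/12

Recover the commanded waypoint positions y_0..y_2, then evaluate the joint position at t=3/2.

y_0 = S_0(0) = a_0 = -1
y_1 = S_1(0) = a_1 = -3
y_2 = S_1(2) = -5
t_q=3/2 is in segment 1 (τ=1/2); S_1(τ)=-119/32

y_0=-1 y_1=-3 y_2=-5
S(3/2) = -119/32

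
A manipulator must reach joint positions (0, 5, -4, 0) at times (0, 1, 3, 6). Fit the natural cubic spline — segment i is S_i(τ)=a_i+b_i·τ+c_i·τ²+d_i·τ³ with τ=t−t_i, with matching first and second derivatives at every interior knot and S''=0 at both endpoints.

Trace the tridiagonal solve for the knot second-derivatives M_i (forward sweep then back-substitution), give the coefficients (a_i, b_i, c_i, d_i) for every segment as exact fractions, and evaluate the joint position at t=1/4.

  seg 0: a=0 b=145/21 c=0 d=-40/21
  seg 1: a=5 b=25/21 c=-40/7 d=241/168
  seg 2: a=-4 b=-187/42 c=81/28 d=-9/28
S(1/4) = 95/56

Δ: Δ0=5, Δ1=-9/2, Δ2=4/3
row 1: diag=6, rhs=-57; c'=1/3, d'=-19/2
row 2: denom=10−2·1/3=28/3; d'=(35−2·-19/2)/(28/3)=81/14
back: M2=81/14
back: M1=-19/2−1/3·81/14=-80/7
M: M0=0, M1=-80/7, M2=81/14, M3=0
seg 0: a=0, c=M0/2=0, d=(M1−M0)/(6·1)=-40/21, b=Δ0−h0·(2M0+M1)/6=145/21
seg 1: a=5, c=M1/2=-40/7, d=(M2−M1)/(6·2)=241/168, b=Δ1−h1·(2M1+M2)/6=25/21
seg 2: a=-4, c=M2/2=81/28, d=(M3−M2)/(6·3)=-9/28, b=Δ2−h2·(2M2+M3)/6=-187/42
t_q=1/4 → seg 0, τ=1/4; S=0+145/21·τ+0·τ²+-40/21·τ³=95/56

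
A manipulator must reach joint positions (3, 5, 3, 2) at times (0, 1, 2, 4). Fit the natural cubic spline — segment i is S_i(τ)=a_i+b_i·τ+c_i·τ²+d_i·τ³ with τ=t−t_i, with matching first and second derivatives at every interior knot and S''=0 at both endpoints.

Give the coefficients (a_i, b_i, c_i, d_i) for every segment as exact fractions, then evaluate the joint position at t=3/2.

  seg 0: a=3 b=143/46 c=0 d=-51/46
  seg 1: a=5 b=-5/23 c=-153/46 d=71/46
  seg 2: a=3 b=-103/46 c=30/23 d=-5/23
S(3/2) = 1565/368

Δ: Δ0=2, Δ1=-2, Δ2=-1/2
row 1: diag=4, rhs=-24; c'=1/4, d'=-6
row 2: denom=6−1·1/4=23/4; d'=(9−1·-6)/(23/4)=60/23
back: M2=60/23
back: M1=-6−1/4·60/23=-153/23
M: M0=0, M1=-153/23, M2=60/23, M3=0
seg 0: a=3, c=M0/2=0, d=(M1−M0)/(6·1)=-51/46, b=Δ0−h0·(2M0+M1)/6=143/46
seg 1: a=5, c=M1/2=-153/46, d=(M2−M1)/(6·1)=71/46, b=Δ1−h1·(2M1+M2)/6=-5/23
seg 2: a=3, c=M2/2=30/23, d=(M3−M2)/(6·2)=-5/23, b=Δ2−h2·(2M2+M3)/6=-103/46
t_q=3/2 → seg 1, τ=1/2; S=5+-5/23·τ+-153/46·τ²+71/46·τ³=1565/368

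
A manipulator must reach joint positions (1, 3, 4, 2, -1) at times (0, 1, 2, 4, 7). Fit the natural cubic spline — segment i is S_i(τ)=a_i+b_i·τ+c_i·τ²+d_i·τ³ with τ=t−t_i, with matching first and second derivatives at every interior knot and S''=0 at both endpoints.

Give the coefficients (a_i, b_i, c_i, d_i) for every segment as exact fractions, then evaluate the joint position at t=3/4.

  seg 0: a=1 b=232/107 c=0 d=-18/107
  seg 1: a=3 b=178/107 c=-54/107 d=-17/107
  seg 2: a=4 b=19/107 c=-105/107 d=21/107
  seg 3: a=2 b=-149/107 c=21/107 d=-7/321
S(3/4) = 8749/3424

Δ: Δ0=2, Δ1=1, Δ2=-1, Δ3=-1
row 1: diag=4, rhs=-6; c'=1/4, d'=-3/2
row 2: denom=6−1·1/4=23/4; d'=(-12−1·-3/2)/(23/4)=-42/23
row 3: denom=10−2·8/23=214/23; d'=(0−2·-42/23)/(214/23)=42/107
back: M3=42/107
back: M2=-42/23−8/23·42/107=-210/107
back: M1=-3/2−1/4·-210/107=-108/107
M: M0=0, M1=-108/107, M2=-210/107, M3=42/107, M4=0
seg 0: a=1, c=M0/2=0, d=(M1−M0)/(6·1)=-18/107, b=Δ0−h0·(2M0+M1)/6=232/107
seg 1: a=3, c=M1/2=-54/107, d=(M2−M1)/(6·1)=-17/107, b=Δ1−h1·(2M1+M2)/6=178/107
seg 2: a=4, c=M2/2=-105/107, d=(M3−M2)/(6·2)=21/107, b=Δ2−h2·(2M2+M3)/6=19/107
seg 3: a=2, c=M3/2=21/107, d=(M4−M3)/(6·3)=-7/321, b=Δ3−h3·(2M3+M4)/6=-149/107
t_q=3/4 → seg 0, τ=3/4; S=1+232/107·τ+0·τ²+-18/107·τ³=8749/3424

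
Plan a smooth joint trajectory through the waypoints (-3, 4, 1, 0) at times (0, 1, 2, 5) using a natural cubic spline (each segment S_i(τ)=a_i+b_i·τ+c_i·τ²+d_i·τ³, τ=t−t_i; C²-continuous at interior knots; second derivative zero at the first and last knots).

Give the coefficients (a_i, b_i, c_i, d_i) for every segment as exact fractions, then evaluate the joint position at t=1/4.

Δ: Δ0=7, Δ1=-3, Δ2=-1/3
row 1: diag=4, rhs=-60; c'=1/4, d'=-15
row 2: denom=8−1·1/4=31/4; d'=(16−1·-15)/(31/4)=4
back: M2=4
back: M1=-15−1/4·4=-16
M: M0=0, M1=-16, M2=4, M3=0
seg 0: a=-3, c=M0/2=0, d=(M1−M0)/(6·1)=-8/3, b=Δ0−h0·(2M0+M1)/6=29/3
seg 1: a=4, c=M1/2=-8, d=(M2−M1)/(6·1)=10/3, b=Δ1−h1·(2M1+M2)/6=5/3
seg 2: a=1, c=M2/2=2, d=(M3−M2)/(6·3)=-2/9, b=Δ2−h2·(2M2+M3)/6=-13/3
t_q=1/4 → seg 0, τ=1/4; S=-3+29/3·τ+0·τ²+-8/3·τ³=-5/8

  seg 0: a=-3 b=29/3 c=0 d=-8/3
  seg 1: a=4 b=5/3 c=-8 d=10/3
  seg 2: a=1 b=-13/3 c=2 d=-2/9
S(1/4) = -5/8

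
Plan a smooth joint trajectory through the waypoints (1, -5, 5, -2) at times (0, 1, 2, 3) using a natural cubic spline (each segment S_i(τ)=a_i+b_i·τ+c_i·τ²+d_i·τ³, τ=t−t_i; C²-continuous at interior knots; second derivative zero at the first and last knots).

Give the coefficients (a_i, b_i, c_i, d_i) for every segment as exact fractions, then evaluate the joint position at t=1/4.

Δ: Δ0=-6, Δ1=10, Δ2=-7
row 1: diag=4, rhs=96; c'=1/4, d'=24
row 2: denom=4−1·1/4=15/4; d'=(-102−1·24)/(15/4)=-168/5
back: M2=-168/5
back: M1=24−1/4·-168/5=162/5
M: M0=0, M1=162/5, M2=-168/5, M3=0
seg 0: a=1, c=M0/2=0, d=(M1−M0)/(6·1)=27/5, b=Δ0−h0·(2M0+M1)/6=-57/5
seg 1: a=-5, c=M1/2=81/5, d=(M2−M1)/(6·1)=-11, b=Δ1−h1·(2M1+M2)/6=24/5
seg 2: a=5, c=M2/2=-84/5, d=(M3−M2)/(6·1)=28/5, b=Δ2−h2·(2M2+M3)/6=21/5
t_q=1/4 → seg 0, τ=1/4; S=1+-57/5·τ+0·τ²+27/5·τ³=-113/64

  seg 0: a=1 b=-57/5 c=0 d=27/5
  seg 1: a=-5 b=24/5 c=81/5 d=-11
  seg 2: a=5 b=21/5 c=-84/5 d=28/5
S(1/4) = -113/64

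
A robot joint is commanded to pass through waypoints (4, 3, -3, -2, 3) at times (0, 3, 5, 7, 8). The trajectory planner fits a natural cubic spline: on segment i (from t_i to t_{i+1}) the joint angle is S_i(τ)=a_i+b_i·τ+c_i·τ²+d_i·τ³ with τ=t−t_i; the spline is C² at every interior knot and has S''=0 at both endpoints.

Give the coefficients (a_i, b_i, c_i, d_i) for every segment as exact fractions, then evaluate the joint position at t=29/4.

Δ: Δ0=-1/3, Δ1=-3, Δ2=1/2, Δ3=5
row 1: diag=10, rhs=-16; c'=1/5, d'=-8/5
row 2: denom=8−2·1/5=38/5; d'=(21−2·-8/5)/(38/5)=121/38
row 3: denom=6−2·5/19=104/19; d'=(27−2·121/38)/(104/19)=49/13
back: M3=49/13
back: M2=121/38−5/19·49/13=57/26
back: M1=-8/5−1/5·57/26=-53/26
M: M0=0, M1=-53/26, M2=57/26, M3=49/13, M4=0
seg 0: a=4, c=M0/2=0, d=(M1−M0)/(6·3)=-53/468, b=Δ0−h0·(2M0+M1)/6=107/156
seg 1: a=3, c=M1/2=-53/52, d=(M2−M1)/(6·2)=55/156, b=Δ1−h1·(2M1+M2)/6=-185/78
seg 2: a=-3, c=M2/2=57/52, d=(M3−M2)/(6·2)=41/312, b=Δ2−h2·(2M2+M3)/6=-173/78
seg 3: a=-2, c=M3/2=49/26, d=(M4−M3)/(6·1)=-49/78, b=Δ3−h3·(2M3+M4)/6=146/39
t_q=29/4 → seg 3, τ=1/4; S=-2+146/39·τ+49/26·τ²+-49/78·τ³=-1591/1664

  seg 0: a=4 b=107/156 c=0 d=-53/468
  seg 1: a=3 b=-185/78 c=-53/52 d=55/156
  seg 2: a=-3 b=-173/78 c=57/52 d=41/312
  seg 3: a=-2 b=146/39 c=49/26 d=-49/78
S(29/4) = -1591/1664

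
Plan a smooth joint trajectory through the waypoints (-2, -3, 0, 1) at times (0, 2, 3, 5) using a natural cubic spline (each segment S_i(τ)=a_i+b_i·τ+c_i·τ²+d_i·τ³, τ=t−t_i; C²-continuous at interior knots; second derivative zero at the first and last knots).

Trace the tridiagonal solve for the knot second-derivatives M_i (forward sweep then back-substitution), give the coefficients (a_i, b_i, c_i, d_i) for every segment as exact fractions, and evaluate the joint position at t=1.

Δ: Δ0=-1/2, Δ1=3, Δ2=1/2
row 1: diag=6, rhs=21; c'=1/6, d'=7/2
row 2: denom=6−1·1/6=35/6; d'=(-15−1·7/2)/(35/6)=-111/35
back: M2=-111/35
back: M1=7/2−1/6·-111/35=141/35
M: M0=0, M1=141/35, M2=-111/35, M3=0
seg 0: a=-2, c=M0/2=0, d=(M1−M0)/(6·2)=47/140, b=Δ0−h0·(2M0+M1)/6=-129/70
seg 1: a=-3, c=M1/2=141/70, d=(M2−M1)/(6·1)=-6/5, b=Δ1−h1·(2M1+M2)/6=153/70
seg 2: a=0, c=M2/2=-111/70, d=(M3−M2)/(6·2)=37/140, b=Δ2−h2·(2M2+M3)/6=183/70
t_q=1 → seg 0, τ=1; S=-2+-129/70·τ+0·τ²+47/140·τ³=-491/140

  seg 0: a=-2 b=-129/70 c=0 d=47/140
  seg 1: a=-3 b=153/70 c=141/70 d=-6/5
  seg 2: a=0 b=183/70 c=-111/70 d=37/140
S(1) = -491/140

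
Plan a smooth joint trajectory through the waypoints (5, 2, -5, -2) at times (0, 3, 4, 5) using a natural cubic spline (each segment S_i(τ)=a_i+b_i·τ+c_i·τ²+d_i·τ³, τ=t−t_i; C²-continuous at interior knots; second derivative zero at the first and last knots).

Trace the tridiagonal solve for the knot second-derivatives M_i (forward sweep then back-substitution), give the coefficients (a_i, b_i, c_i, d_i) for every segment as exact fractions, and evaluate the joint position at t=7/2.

  seg 0: a=5 b=71/31 c=0 d=-34/93
  seg 1: a=2 b=-235/31 c=-102/31 d=120/31
  seg 2: a=-5 b=-79/31 c=258/31 d=-86/31
S(7/2) = -66/31

Δ: Δ0=-1, Δ1=-7, Δ2=3
row 1: diag=8, rhs=-36; c'=1/8, d'=-9/2
row 2: denom=4−1·1/8=31/8; d'=(60−1·-9/2)/(31/8)=516/31
back: M2=516/31
back: M1=-9/2−1/8·516/31=-204/31
M: M0=0, M1=-204/31, M2=516/31, M3=0
seg 0: a=5, c=M0/2=0, d=(M1−M0)/(6·3)=-34/93, b=Δ0−h0·(2M0+M1)/6=71/31
seg 1: a=2, c=M1/2=-102/31, d=(M2−M1)/(6·1)=120/31, b=Δ1−h1·(2M1+M2)/6=-235/31
seg 2: a=-5, c=M2/2=258/31, d=(M3−M2)/(6·1)=-86/31, b=Δ2−h2·(2M2+M3)/6=-79/31
t_q=7/2 → seg 1, τ=1/2; S=2+-235/31·τ+-102/31·τ²+120/31·τ³=-66/31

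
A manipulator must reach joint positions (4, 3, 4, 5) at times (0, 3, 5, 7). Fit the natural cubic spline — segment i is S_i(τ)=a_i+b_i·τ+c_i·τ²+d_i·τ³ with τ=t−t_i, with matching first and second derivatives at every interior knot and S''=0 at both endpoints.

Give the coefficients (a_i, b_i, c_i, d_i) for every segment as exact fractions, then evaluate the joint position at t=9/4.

Δ: Δ0=-1/3, Δ1=1/2, Δ2=1/2
row 1: diag=10, rhs=5; c'=1/5, d'=1/2
row 2: denom=8−2·1/5=38/5; d'=(0−2·1/2)/(38/5)=-5/38
back: M2=-5/38
back: M1=1/2−1/5·-5/38=10/19
M: M0=0, M1=10/19, M2=-5/38, M3=0
seg 0: a=4, c=M0/2=0, d=(M1−M0)/(6·3)=5/171, b=Δ0−h0·(2M0+M1)/6=-34/57
seg 1: a=3, c=M1/2=5/19, d=(M2−M1)/(6·2)=-25/456, b=Δ1−h1·(2M1+M2)/6=11/57
seg 2: a=4, c=M2/2=-5/76, d=(M3−M2)/(6·2)=5/456, b=Δ2−h2·(2M2+M3)/6=67/114
t_q=9/4 → seg 0, τ=9/4; S=4+-34/57·τ+0·τ²+5/171·τ³=3637/1216

  seg 0: a=4 b=-34/57 c=0 d=5/171
  seg 1: a=3 b=11/57 c=5/19 d=-25/456
  seg 2: a=4 b=67/114 c=-5/76 d=5/456
S(9/4) = 3637/1216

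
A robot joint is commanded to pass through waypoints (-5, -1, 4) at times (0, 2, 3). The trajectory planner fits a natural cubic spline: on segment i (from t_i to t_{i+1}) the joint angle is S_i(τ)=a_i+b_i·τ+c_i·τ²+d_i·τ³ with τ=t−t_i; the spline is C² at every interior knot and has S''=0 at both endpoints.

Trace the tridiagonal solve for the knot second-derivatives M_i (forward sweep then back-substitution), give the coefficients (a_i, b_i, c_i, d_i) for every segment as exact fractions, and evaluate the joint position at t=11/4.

  seg 0: a=-5 b=1 c=0 d=1/4
  seg 1: a=-1 b=4 c=3/2 d=-1/2
S(11/4) = 337/128

Δ: Δ0=2, Δ1=5
row 1: diag=6, rhs=18; c'=1/6, d'=3
back: M1=3
M: M0=0, M1=3, M2=0
seg 0: a=-5, c=M0/2=0, d=(M1−M0)/(6·2)=1/4, b=Δ0−h0·(2M0+M1)/6=1
seg 1: a=-1, c=M1/2=3/2, d=(M2−M1)/(6·1)=-1/2, b=Δ1−h1·(2M1+M2)/6=4
t_q=11/4 → seg 1, τ=3/4; S=-1+4·τ+3/2·τ²+-1/2·τ³=337/128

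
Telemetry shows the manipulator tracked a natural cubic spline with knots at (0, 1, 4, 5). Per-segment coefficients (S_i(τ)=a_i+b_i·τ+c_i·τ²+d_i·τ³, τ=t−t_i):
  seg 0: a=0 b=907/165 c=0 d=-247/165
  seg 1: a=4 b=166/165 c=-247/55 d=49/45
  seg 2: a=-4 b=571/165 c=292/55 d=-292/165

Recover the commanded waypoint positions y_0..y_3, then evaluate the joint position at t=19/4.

y_0 = S_0(0) = a_0 = 0
y_1 = S_1(0) = a_1 = 4
y_2 = S_2(0) = a_2 = -4
y_3 = S_2(1) = 3
t_q=19/4 is in segment 2 (τ=3/4); S_2(τ)=147/176

y_0=0 y_1=4 y_2=-4 y_3=3
S(19/4) = 147/176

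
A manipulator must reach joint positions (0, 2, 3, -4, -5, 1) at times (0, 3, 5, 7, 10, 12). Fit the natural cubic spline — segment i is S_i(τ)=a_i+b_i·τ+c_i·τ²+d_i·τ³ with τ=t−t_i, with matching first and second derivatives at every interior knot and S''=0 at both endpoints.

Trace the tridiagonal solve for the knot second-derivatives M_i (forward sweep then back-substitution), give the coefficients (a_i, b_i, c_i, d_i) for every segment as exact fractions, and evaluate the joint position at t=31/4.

  seg 0: a=0 b=187/543 c=0 d=175/4887
  seg 1: a=2 b=712/543 c=175/543 d=-527/1448
  seg 2: a=3 b=-1919/1086 c=-4043/2172 d=2161/4344
  seg 3: a=-4 b=-587/181 c=610/543 d=-250/4887
  seg 4: a=-5 b=383/181 c=120/181 d=-20/181
S(31/4) = -33721/5792

Δ: Δ0=2/3, Δ1=1/2, Δ2=-7/2, Δ3=-1/3, Δ4=3
row 1: diag=10, rhs=-1; c'=1/5, d'=-1/10
row 2: denom=8−2·1/5=38/5; d'=(-24−2·-1/10)/(38/5)=-119/38
row 3: denom=10−2·5/19=180/19; d'=(19−2·-119/38)/(180/19)=8/3
row 4: denom=10−3·19/60=181/20; d'=(20−3·8/3)/(181/20)=240/181
back: M4=240/181
back: M3=8/3−19/60·240/181=1220/543
back: M2=-119/38−5/19·1220/543=-4043/1086
back: M1=-1/10−1/5·-4043/1086=350/543
M: M0=0, M1=350/543, M2=-4043/1086, M3=1220/543, M4=240/181, M5=0
seg 0: a=0, c=M0/2=0, d=(M1−M0)/(6·3)=175/4887, b=Δ0−h0·(2M0+M1)/6=187/543
seg 1: a=2, c=M1/2=175/543, d=(M2−M1)/(6·2)=-527/1448, b=Δ1−h1·(2M1+M2)/6=712/543
seg 2: a=3, c=M2/2=-4043/2172, d=(M3−M2)/(6·2)=2161/4344, b=Δ2−h2·(2M2+M3)/6=-1919/1086
seg 3: a=-4, c=M3/2=610/543, d=(M4−M3)/(6·3)=-250/4887, b=Δ3−h3·(2M3+M4)/6=-587/181
seg 4: a=-5, c=M4/2=120/181, d=(M5−M4)/(6·2)=-20/181, b=Δ4−h4·(2M4+M5)/6=383/181
t_q=31/4 → seg 3, τ=3/4; S=-4+-587/181·τ+610/543·τ²+-250/4887·τ³=-33721/5792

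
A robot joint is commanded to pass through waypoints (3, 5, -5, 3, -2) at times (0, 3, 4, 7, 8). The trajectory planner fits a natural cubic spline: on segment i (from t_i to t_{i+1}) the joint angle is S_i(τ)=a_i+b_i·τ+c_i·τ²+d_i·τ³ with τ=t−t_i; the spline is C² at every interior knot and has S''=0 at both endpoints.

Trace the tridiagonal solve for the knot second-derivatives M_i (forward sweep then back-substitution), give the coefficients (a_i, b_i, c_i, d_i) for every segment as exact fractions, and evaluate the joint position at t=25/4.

  seg 0: a=3 b=269/48 c=0 d=-79/144
  seg 1: a=5 b=-221/24 c=-79/16 d=199/48
  seg 2: a=-5 b=-319/48 c=15/2 d=-211/144
  seg 3: a=3 b=-29/24 c=-91/16 d=91/48
S(25/4) = 1357/1024

Δ: Δ0=2/3, Δ1=-10, Δ2=8/3, Δ3=-5
row 1: diag=8, rhs=-64; c'=1/8, d'=-8
row 2: denom=8−1·1/8=63/8; d'=(76−1·-8)/(63/8)=32/3
row 3: denom=8−3·8/21=48/7; d'=(-46−3·32/3)/(48/7)=-91/8
back: M3=-91/8
back: M2=32/3−8/21·-91/8=15
back: M1=-8−1/8·15=-79/8
M: M0=0, M1=-79/8, M2=15, M3=-91/8, M4=0
seg 0: a=3, c=M0/2=0, d=(M1−M0)/(6·3)=-79/144, b=Δ0−h0·(2M0+M1)/6=269/48
seg 1: a=5, c=M1/2=-79/16, d=(M2−M1)/(6·1)=199/48, b=Δ1−h1·(2M1+M2)/6=-221/24
seg 2: a=-5, c=M2/2=15/2, d=(M3−M2)/(6·3)=-211/144, b=Δ2−h2·(2M2+M3)/6=-319/48
seg 3: a=3, c=M3/2=-91/16, d=(M4−M3)/(6·1)=91/48, b=Δ3−h3·(2M3+M4)/6=-29/24
t_q=25/4 → seg 2, τ=9/4; S=-5+-319/48·τ+15/2·τ²+-211/144·τ³=1357/1024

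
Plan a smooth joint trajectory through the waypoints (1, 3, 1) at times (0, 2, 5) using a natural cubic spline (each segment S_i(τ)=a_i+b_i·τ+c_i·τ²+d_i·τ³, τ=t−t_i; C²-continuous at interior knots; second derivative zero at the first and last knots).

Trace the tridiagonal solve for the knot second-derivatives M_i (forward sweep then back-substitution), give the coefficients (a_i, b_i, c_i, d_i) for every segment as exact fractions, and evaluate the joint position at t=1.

Δ: Δ0=1, Δ1=-2/3
row 1: diag=10, rhs=-10; c'=3/10, d'=-1
back: M1=-1
M: M0=0, M1=-1, M2=0
seg 0: a=1, c=M0/2=0, d=(M1−M0)/(6·2)=-1/12, b=Δ0−h0·(2M0+M1)/6=4/3
seg 1: a=3, c=M1/2=-1/2, d=(M2−M1)/(6·3)=1/18, b=Δ1−h1·(2M1+M2)/6=1/3
t_q=1 → seg 0, τ=1; S=1+4/3·τ+0·τ²+-1/12·τ³=9/4

  seg 0: a=1 b=4/3 c=0 d=-1/12
  seg 1: a=3 b=1/3 c=-1/2 d=1/18
S(1) = 9/4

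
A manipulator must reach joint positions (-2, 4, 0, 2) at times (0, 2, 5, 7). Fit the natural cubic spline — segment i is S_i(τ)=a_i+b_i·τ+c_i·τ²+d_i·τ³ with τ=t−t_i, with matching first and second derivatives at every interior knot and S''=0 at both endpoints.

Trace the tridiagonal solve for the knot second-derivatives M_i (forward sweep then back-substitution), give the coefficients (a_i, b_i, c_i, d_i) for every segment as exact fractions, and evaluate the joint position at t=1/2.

  seg 0: a=-2 b=1121/273 c=0 d=-151/546
  seg 1: a=4 b=215/273 c=-151/91 d=20/63
  seg 2: a=0 b=-163/273 c=109/91 d=-109/546
S(1/2) = 27/1456

Δ: Δ0=3, Δ1=-4/3, Δ2=1
row 1: diag=10, rhs=-26; c'=3/10, d'=-13/5
row 2: denom=10−3·3/10=91/10; d'=(14−3·-13/5)/(91/10)=218/91
back: M2=218/91
back: M1=-13/5−3/10·218/91=-302/91
M: M0=0, M1=-302/91, M2=218/91, M3=0
seg 0: a=-2, c=M0/2=0, d=(M1−M0)/(6·2)=-151/546, b=Δ0−h0·(2M0+M1)/6=1121/273
seg 1: a=4, c=M1/2=-151/91, d=(M2−M1)/(6·3)=20/63, b=Δ1−h1·(2M1+M2)/6=215/273
seg 2: a=0, c=M2/2=109/91, d=(M3−M2)/(6·2)=-109/546, b=Δ2−h2·(2M2+M3)/6=-163/273
t_q=1/2 → seg 0, τ=1/2; S=-2+1121/273·τ+0·τ²+-151/546·τ³=27/1456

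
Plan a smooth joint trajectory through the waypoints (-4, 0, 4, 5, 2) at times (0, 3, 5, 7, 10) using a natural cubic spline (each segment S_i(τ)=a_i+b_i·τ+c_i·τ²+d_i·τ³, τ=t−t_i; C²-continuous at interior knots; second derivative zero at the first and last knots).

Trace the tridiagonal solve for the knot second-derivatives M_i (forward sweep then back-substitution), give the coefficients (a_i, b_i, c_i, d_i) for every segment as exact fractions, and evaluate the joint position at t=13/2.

  seg 0: a=-4 b=46/45 c=0 d=14/405
  seg 1: a=0 b=88/45 c=14/45 d=-13/90
  seg 2: a=4 b=22/15 c=-5/9 d=13/360
  seg 3: a=5 b=-29/90 c=-61/180 d=61/1620
S(13/2) = 1623/320

Δ: Δ0=4/3, Δ1=2, Δ2=1/2, Δ3=-1
row 1: diag=10, rhs=4; c'=1/5, d'=2/5
row 2: denom=8−2·1/5=38/5; d'=(-9−2·2/5)/(38/5)=-49/38
row 3: denom=10−2·5/19=180/19; d'=(-9−2·-49/38)/(180/19)=-61/90
back: M3=-61/90
back: M2=-49/38−5/19·-61/90=-10/9
back: M1=2/5−1/5·-10/9=28/45
M: M0=0, M1=28/45, M2=-10/9, M3=-61/90, M4=0
seg 0: a=-4, c=M0/2=0, d=(M1−M0)/(6·3)=14/405, b=Δ0−h0·(2M0+M1)/6=46/45
seg 1: a=0, c=M1/2=14/45, d=(M2−M1)/(6·2)=-13/90, b=Δ1−h1·(2M1+M2)/6=88/45
seg 2: a=4, c=M2/2=-5/9, d=(M3−M2)/(6·2)=13/360, b=Δ2−h2·(2M2+M3)/6=22/15
seg 3: a=5, c=M3/2=-61/180, d=(M4−M3)/(6·3)=61/1620, b=Δ3−h3·(2M3+M4)/6=-29/90
t_q=13/2 → seg 2, τ=3/2; S=4+22/15·τ+-5/9·τ²+13/360·τ³=1623/320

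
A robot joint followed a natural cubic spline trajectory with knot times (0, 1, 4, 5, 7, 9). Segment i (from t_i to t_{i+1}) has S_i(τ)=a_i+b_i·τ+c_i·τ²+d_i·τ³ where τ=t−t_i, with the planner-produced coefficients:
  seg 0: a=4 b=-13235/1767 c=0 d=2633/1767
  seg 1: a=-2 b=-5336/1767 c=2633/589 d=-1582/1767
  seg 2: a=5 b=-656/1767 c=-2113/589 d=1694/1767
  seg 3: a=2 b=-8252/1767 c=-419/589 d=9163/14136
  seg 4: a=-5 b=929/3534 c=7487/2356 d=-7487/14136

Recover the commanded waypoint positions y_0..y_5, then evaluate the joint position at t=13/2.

y_0 = S_0(0) = a_0 = 4
y_1 = S_1(0) = a_1 = -2
y_2 = S_2(0) = a_2 = 5
y_3 = S_3(0) = a_3 = 2
y_4 = S_4(0) = a_4 = -5
y_5 = S_4(2) = 4
t_q=13/2 is in segment 3 (τ=3/2); S_3(τ)=-166541/37696

y_0=4 y_1=-2 y_2=5 y_3=2 y_4=-5 y_5=4
S(13/2) = -166541/37696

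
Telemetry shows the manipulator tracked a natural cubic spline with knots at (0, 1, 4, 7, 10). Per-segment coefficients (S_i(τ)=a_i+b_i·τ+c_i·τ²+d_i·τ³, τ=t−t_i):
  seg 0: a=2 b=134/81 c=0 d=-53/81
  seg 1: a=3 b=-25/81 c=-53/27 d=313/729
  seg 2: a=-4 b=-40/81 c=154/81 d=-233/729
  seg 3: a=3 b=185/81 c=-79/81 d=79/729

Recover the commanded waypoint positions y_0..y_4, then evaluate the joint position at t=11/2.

y_0 = S_0(0) = a_0 = 2
y_1 = S_1(0) = a_1 = 3
y_2 = S_2(0) = a_2 = -4
y_3 = S_3(0) = a_3 = 3
y_4 = S_3(3) = 4
t_q=11/2 is in segment 2 (τ=3/2); S_2(τ)=-37/24

y_0=2 y_1=3 y_2=-4 y_3=3 y_4=4
S(11/2) = -37/24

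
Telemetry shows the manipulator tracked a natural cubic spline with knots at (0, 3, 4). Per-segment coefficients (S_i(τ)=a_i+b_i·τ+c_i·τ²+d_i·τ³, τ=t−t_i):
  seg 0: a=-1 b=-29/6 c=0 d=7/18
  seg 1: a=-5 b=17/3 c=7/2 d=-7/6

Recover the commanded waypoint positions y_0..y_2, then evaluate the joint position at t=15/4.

y_0=-1 y_1=-5 y_2=3
S(15/4) = 93/128

y_0 = S_0(0) = a_0 = -1
y_1 = S_1(0) = a_1 = -5
y_2 = S_1(1) = 3
t_q=15/4 is in segment 1 (τ=3/4); S_1(τ)=93/128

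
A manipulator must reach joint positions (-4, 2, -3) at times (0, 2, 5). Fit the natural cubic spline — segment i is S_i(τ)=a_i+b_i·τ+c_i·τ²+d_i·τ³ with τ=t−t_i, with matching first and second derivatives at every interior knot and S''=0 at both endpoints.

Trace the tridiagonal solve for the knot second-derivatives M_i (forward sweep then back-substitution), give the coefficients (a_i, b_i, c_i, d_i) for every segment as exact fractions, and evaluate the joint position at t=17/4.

  seg 0: a=-4 b=59/15 c=0 d=-7/30
  seg 1: a=2 b=17/15 c=-7/5 d=7/45
S(17/4) = -49/64

Δ: Δ0=3, Δ1=-5/3
row 1: diag=10, rhs=-28; c'=3/10, d'=-14/5
back: M1=-14/5
M: M0=0, M1=-14/5, M2=0
seg 0: a=-4, c=M0/2=0, d=(M1−M0)/(6·2)=-7/30, b=Δ0−h0·(2M0+M1)/6=59/15
seg 1: a=2, c=M1/2=-7/5, d=(M2−M1)/(6·3)=7/45, b=Δ1−h1·(2M1+M2)/6=17/15
t_q=17/4 → seg 1, τ=9/4; S=2+17/15·τ+-7/5·τ²+7/45·τ³=-49/64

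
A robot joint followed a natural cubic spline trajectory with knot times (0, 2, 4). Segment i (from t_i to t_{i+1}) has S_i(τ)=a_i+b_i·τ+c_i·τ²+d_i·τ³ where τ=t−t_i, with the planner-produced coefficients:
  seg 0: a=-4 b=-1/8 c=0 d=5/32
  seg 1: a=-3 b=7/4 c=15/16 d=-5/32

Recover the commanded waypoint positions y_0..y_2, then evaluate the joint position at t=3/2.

y_0=-4 y_1=-3 y_2=3
S(3/2) = -937/256

y_0 = S_0(0) = a_0 = -4
y_1 = S_1(0) = a_1 = -3
y_2 = S_1(2) = 3
t_q=3/2 is in segment 0 (τ=3/2); S_0(τ)=-937/256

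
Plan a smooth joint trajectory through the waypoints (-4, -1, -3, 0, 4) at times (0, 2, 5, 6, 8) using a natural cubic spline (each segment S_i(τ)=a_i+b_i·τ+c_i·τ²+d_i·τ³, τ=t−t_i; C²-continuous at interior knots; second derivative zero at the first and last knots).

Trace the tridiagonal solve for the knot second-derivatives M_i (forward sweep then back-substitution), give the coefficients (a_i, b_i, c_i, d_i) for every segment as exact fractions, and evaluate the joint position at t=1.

Δ: Δ0=3/2, Δ1=-2/3, Δ2=3, Δ3=2
row 1: diag=10, rhs=-13; c'=3/10, d'=-13/10
row 2: denom=8−3·3/10=71/10; d'=(22−3·-13/10)/(71/10)=259/71
row 3: denom=6−1·10/71=416/71; d'=(-6−1·259/71)/(416/71)=-685/416
back: M3=-685/416
back: M2=259/71−10/71·-685/416=807/208
back: M1=-13/10−3/10·807/208=-1025/416
M: M0=0, M1=-1025/416, M2=807/208, M3=-685/416, M4=0
seg 0: a=-4, c=M0/2=0, d=(M1−M0)/(6·2)=-1025/4992, b=Δ0−h0·(2M0+M1)/6=2897/1248
seg 1: a=-1, c=M1/2=-1025/832, d=(M2−M1)/(6·3)=203/576, b=Δ1−h1·(2M1+M2)/6=-89/624
seg 2: a=-3, c=M2/2=807/416, d=(M3−M2)/(6·1)=-2299/2496, b=Δ2−h2·(2M2+M3)/6=4945/2496
seg 3: a=0, c=M3/2=-685/832, d=(M4−M3)/(6·2)=685/4992, b=Δ3−h3·(2M3+M4)/6=1933/624
t_q=1 → seg 0, τ=1; S=-4+2897/1248·τ+0·τ²+-1025/4992·τ³=-3135/1664

  seg 0: a=-4 b=2897/1248 c=0 d=-1025/4992
  seg 1: a=-1 b=-89/624 c=-1025/832 d=203/576
  seg 2: a=-3 b=4945/2496 c=807/416 d=-2299/2496
  seg 3: a=0 b=1933/624 c=-685/832 d=685/4992
S(1) = -3135/1664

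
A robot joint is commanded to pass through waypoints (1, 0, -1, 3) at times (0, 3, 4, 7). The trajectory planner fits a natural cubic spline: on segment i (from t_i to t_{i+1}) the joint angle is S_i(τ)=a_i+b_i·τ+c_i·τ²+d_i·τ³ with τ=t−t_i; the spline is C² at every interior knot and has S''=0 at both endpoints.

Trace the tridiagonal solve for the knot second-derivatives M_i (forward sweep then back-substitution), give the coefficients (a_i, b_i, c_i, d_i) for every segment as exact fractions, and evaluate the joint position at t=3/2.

Δ: Δ0=-1/3, Δ1=-1, Δ2=4/3
row 1: diag=8, rhs=-4; c'=1/8, d'=-1/2
row 2: denom=8−1·1/8=63/8; d'=(14−1·-1/2)/(63/8)=116/63
back: M2=116/63
back: M1=-1/2−1/8·116/63=-46/63
M: M0=0, M1=-46/63, M2=116/63, M3=0
seg 0: a=1, c=M0/2=0, d=(M1−M0)/(6·3)=-23/567, b=Δ0−h0·(2M0+M1)/6=2/63
seg 1: a=0, c=M1/2=-23/63, d=(M2−M1)/(6·1)=3/7, b=Δ1−h1·(2M1+M2)/6=-67/63
seg 2: a=-1, c=M2/2=58/63, d=(M3−M2)/(6·3)=-58/567, b=Δ2−h2·(2M2+M3)/6=-32/63
t_q=3/2 → seg 0, τ=3/2; S=1+2/63·τ+0·τ²+-23/567·τ³=51/56

  seg 0: a=1 b=2/63 c=0 d=-23/567
  seg 1: a=0 b=-67/63 c=-23/63 d=3/7
  seg 2: a=-1 b=-32/63 c=58/63 d=-58/567
S(3/2) = 51/56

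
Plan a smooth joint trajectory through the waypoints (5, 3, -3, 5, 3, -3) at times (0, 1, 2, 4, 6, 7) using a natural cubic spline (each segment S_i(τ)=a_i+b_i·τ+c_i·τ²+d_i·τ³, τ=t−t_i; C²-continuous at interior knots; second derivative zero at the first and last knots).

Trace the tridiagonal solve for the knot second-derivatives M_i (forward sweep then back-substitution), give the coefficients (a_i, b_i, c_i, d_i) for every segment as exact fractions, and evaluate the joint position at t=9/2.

  seg 0: a=5 b=-98/229 c=0 d=-360/229
  seg 1: a=3 b=-1178/229 c=-1080/229 d=884/229
  seg 2: a=-3 b=-686/229 c=1572/229 d=-771/458
  seg 3: a=5 b=976/229 c=-741/229 d=277/916
  seg 4: a=3 b=-1157/229 c=-651/458 d=217/458
S(9/2) = 46605/7328

Δ: Δ0=-2, Δ1=-6, Δ2=4, Δ3=-1, Δ4=-6
row 1: diag=4, rhs=-24; c'=1/4, d'=-6
row 2: denom=6−1·1/4=23/4; d'=(60−1·-6)/(23/4)=264/23
row 3: denom=8−2·8/23=168/23; d'=(-30−2·264/23)/(168/23)=-29/4
row 4: denom=6−2·23/84=229/42; d'=(-30−2·-29/4)/(229/42)=-651/229
back: M4=-651/229
back: M3=-29/4−23/84·-651/229=-1482/229
back: M2=264/23−8/23·-1482/229=3144/229
back: M1=-6−1/4·3144/229=-2160/229
M: M0=0, M1=-2160/229, M2=3144/229, M3=-1482/229, M4=-651/229, M5=0
seg 0: a=5, c=M0/2=0, d=(M1−M0)/(6·1)=-360/229, b=Δ0−h0·(2M0+M1)/6=-98/229
seg 1: a=3, c=M1/2=-1080/229, d=(M2−M1)/(6·1)=884/229, b=Δ1−h1·(2M1+M2)/6=-1178/229
seg 2: a=-3, c=M2/2=1572/229, d=(M3−M2)/(6·2)=-771/458, b=Δ2−h2·(2M2+M3)/6=-686/229
seg 3: a=5, c=M3/2=-741/229, d=(M4−M3)/(6·2)=277/916, b=Δ3−h3·(2M3+M4)/6=976/229
seg 4: a=3, c=M4/2=-651/458, d=(M5−M4)/(6·1)=217/458, b=Δ4−h4·(2M4+M5)/6=-1157/229
t_q=9/2 → seg 3, τ=1/2; S=5+976/229·τ+-741/229·τ²+277/916·τ³=46605/7328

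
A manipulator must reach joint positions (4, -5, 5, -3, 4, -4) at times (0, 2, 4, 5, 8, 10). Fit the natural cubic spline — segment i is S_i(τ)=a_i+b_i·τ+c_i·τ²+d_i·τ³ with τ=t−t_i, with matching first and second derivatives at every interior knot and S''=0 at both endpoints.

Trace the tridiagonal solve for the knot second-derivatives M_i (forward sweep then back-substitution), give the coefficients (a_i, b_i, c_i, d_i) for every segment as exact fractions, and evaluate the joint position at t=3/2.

Δ: Δ0=-9/2, Δ1=5, Δ2=-8, Δ3=7/3, Δ4=-4
row 1: diag=8, rhs=57; c'=1/4, d'=57/8
row 2: denom=6−2·1/4=11/2; d'=(-78−2·57/8)/(11/2)=-369/22
row 3: denom=8−1·2/11=86/11; d'=(62−1·-369/22)/(86/11)=1733/172
row 4: denom=10−3·33/86=761/86; d'=(-38−3·1733/172)/(761/86)=-11735/1522
back: M4=-11735/1522
back: M3=1733/172−33/86·-11735/1522=9919/761
back: M2=-369/22−2/11·9919/761=-29135/1522
back: M1=57/8−1/4·-29135/1522=9064/761
M: M0=0, M1=9064/761, M2=-29135/1522, M3=9919/761, M4=-11735/1522, M5=0
seg 0: a=4, c=M0/2=0, d=(M1−M0)/(6·2)=2266/2283, b=Δ0−h0·(2M0+M1)/6=-38675/4566
seg 1: a=-5, c=M1/2=4532/761, d=(M2−M1)/(6·2)=-47263/18264, b=Δ1−h1·(2M1+M2)/6=15709/4566
seg 2: a=5, c=M2/2=-29135/3044, d=(M3−M2)/(6·1)=48973/9132, b=Δ2−h2·(2M2+M3)/6=-8656/2283
seg 3: a=-3, c=M3/2=9919/1522, d=(M4−M3)/(6·3)=-31573/27396, b=Δ3−h3·(2M3+M4)/6=-62515/9132
seg 4: a=4, c=M4/2=-11735/3044, d=(M5−M4)/(6·2)=11735/18264, b=Δ4−h4·(2M4+M5)/6=2603/2283
t_q=3/2 → seg 0, τ=3/2; S=4+-38675/4566·τ+0·τ²+2266/2283·τ³=-8151/1522

  seg 0: a=4 b=-38675/4566 c=0 d=2266/2283
  seg 1: a=-5 b=15709/4566 c=4532/761 d=-47263/18264
  seg 2: a=5 b=-8656/2283 c=-29135/3044 d=48973/9132
  seg 3: a=-3 b=-62515/9132 c=9919/1522 d=-31573/27396
  seg 4: a=4 b=2603/2283 c=-11735/3044 d=11735/18264
S(3/2) = -8151/1522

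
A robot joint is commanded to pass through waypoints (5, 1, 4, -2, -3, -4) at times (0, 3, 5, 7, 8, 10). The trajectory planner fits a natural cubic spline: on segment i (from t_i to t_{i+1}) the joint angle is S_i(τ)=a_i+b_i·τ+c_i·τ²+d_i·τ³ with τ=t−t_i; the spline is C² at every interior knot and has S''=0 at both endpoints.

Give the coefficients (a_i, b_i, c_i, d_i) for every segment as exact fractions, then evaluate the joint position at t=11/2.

  seg 0: a=5 b=-19457/7260 c=0 d=3259/21780
  seg 1: a=1 b=4937/3630 c=3259/2420 d=-9269/14520
  seg 2: a=4 b=-1658/1815 c=-601/242 d=1307/1815
  seg 3: a=-2 b=-364/165 c=2223/1210 d=-2291/3630
  seg 4: a=-3 b=-1543/3630 c=-34/605 d=17/1815
S(11/2) = 729/242

Δ: Δ0=-4/3, Δ1=3/2, Δ2=-3, Δ3=-1, Δ4=-1/2
row 1: diag=10, rhs=17; c'=1/5, d'=17/10
row 2: denom=8−2·1/5=38/5; d'=(-27−2·17/10)/(38/5)=-4
row 3: denom=6−2·5/19=104/19; d'=(12−2·-4)/(104/19)=95/26
row 4: denom=6−1·19/104=605/104; d'=(3−1·95/26)/(605/104)=-68/605
back: M4=-68/605
back: M3=95/26−19/104·-68/605=2223/605
back: M2=-4−5/19·2223/605=-601/121
back: M1=17/10−1/5·-601/121=3259/1210
M: M0=0, M1=3259/1210, M2=-601/121, M3=2223/605, M4=-68/605, M5=0
seg 0: a=5, c=M0/2=0, d=(M1−M0)/(6·3)=3259/21780, b=Δ0−h0·(2M0+M1)/6=-19457/7260
seg 1: a=1, c=M1/2=3259/2420, d=(M2−M1)/(6·2)=-9269/14520, b=Δ1−h1·(2M1+M2)/6=4937/3630
seg 2: a=4, c=M2/2=-601/242, d=(M3−M2)/(6·2)=1307/1815, b=Δ2−h2·(2M2+M3)/6=-1658/1815
seg 3: a=-2, c=M3/2=2223/1210, d=(M4−M3)/(6·1)=-2291/3630, b=Δ3−h3·(2M3+M4)/6=-364/165
seg 4: a=-3, c=M4/2=-34/605, d=(M5−M4)/(6·2)=17/1815, b=Δ4−h4·(2M4+M5)/6=-1543/3630
t_q=11/2 → seg 2, τ=1/2; S=4+-1658/1815·τ+-601/242·τ²+1307/1815·τ³=729/242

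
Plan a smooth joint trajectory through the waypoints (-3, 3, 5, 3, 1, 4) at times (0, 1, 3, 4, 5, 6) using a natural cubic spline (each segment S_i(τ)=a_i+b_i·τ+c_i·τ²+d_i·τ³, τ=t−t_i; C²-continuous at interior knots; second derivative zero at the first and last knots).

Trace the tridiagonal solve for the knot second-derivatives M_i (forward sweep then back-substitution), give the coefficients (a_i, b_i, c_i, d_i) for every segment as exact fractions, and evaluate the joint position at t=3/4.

  seg 0: a=-3 b=1543/228 c=0 d=-175/228
  seg 1: a=3 b=509/114 c=-175/76 d=65/228
  seg 2: a=5 b=-151/114 c=-45/76 d=-1/12
  seg 3: a=3 b=-629/228 c=-16/19 d=365/228
  seg 4: a=1 b=41/114 c=301/76 d=-301/228
S(3/4) = 8521/4864

Δ: Δ0=6, Δ1=1, Δ2=-2, Δ3=-2, Δ4=3
row 1: diag=6, rhs=-30; c'=1/3, d'=-5
row 2: denom=6−2·1/3=16/3; d'=(-18−2·-5)/(16/3)=-3/2
row 3: denom=4−1·3/16=61/16; d'=(0−1·-3/2)/(61/16)=24/61
row 4: denom=4−1·16/61=228/61; d'=(30−1·24/61)/(228/61)=301/38
back: M4=301/38
back: M3=24/61−16/61·301/38=-32/19
back: M2=-3/2−3/16·-32/19=-45/38
back: M1=-5−1/3·-45/38=-175/38
M: M0=0, M1=-175/38, M2=-45/38, M3=-32/19, M4=301/38, M5=0
seg 0: a=-3, c=M0/2=0, d=(M1−M0)/(6·1)=-175/228, b=Δ0−h0·(2M0+M1)/6=1543/228
seg 1: a=3, c=M1/2=-175/76, d=(M2−M1)/(6·2)=65/228, b=Δ1−h1·(2M1+M2)/6=509/114
seg 2: a=5, c=M2/2=-45/76, d=(M3−M2)/(6·1)=-1/12, b=Δ2−h2·(2M2+M3)/6=-151/114
seg 3: a=3, c=M3/2=-16/19, d=(M4−M3)/(6·1)=365/228, b=Δ3−h3·(2M3+M4)/6=-629/228
seg 4: a=1, c=M4/2=301/76, d=(M5−M4)/(6·1)=-301/228, b=Δ4−h4·(2M4+M5)/6=41/114
t_q=3/4 → seg 0, τ=3/4; S=-3+1543/228·τ+0·τ²+-175/228·τ³=8521/4864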